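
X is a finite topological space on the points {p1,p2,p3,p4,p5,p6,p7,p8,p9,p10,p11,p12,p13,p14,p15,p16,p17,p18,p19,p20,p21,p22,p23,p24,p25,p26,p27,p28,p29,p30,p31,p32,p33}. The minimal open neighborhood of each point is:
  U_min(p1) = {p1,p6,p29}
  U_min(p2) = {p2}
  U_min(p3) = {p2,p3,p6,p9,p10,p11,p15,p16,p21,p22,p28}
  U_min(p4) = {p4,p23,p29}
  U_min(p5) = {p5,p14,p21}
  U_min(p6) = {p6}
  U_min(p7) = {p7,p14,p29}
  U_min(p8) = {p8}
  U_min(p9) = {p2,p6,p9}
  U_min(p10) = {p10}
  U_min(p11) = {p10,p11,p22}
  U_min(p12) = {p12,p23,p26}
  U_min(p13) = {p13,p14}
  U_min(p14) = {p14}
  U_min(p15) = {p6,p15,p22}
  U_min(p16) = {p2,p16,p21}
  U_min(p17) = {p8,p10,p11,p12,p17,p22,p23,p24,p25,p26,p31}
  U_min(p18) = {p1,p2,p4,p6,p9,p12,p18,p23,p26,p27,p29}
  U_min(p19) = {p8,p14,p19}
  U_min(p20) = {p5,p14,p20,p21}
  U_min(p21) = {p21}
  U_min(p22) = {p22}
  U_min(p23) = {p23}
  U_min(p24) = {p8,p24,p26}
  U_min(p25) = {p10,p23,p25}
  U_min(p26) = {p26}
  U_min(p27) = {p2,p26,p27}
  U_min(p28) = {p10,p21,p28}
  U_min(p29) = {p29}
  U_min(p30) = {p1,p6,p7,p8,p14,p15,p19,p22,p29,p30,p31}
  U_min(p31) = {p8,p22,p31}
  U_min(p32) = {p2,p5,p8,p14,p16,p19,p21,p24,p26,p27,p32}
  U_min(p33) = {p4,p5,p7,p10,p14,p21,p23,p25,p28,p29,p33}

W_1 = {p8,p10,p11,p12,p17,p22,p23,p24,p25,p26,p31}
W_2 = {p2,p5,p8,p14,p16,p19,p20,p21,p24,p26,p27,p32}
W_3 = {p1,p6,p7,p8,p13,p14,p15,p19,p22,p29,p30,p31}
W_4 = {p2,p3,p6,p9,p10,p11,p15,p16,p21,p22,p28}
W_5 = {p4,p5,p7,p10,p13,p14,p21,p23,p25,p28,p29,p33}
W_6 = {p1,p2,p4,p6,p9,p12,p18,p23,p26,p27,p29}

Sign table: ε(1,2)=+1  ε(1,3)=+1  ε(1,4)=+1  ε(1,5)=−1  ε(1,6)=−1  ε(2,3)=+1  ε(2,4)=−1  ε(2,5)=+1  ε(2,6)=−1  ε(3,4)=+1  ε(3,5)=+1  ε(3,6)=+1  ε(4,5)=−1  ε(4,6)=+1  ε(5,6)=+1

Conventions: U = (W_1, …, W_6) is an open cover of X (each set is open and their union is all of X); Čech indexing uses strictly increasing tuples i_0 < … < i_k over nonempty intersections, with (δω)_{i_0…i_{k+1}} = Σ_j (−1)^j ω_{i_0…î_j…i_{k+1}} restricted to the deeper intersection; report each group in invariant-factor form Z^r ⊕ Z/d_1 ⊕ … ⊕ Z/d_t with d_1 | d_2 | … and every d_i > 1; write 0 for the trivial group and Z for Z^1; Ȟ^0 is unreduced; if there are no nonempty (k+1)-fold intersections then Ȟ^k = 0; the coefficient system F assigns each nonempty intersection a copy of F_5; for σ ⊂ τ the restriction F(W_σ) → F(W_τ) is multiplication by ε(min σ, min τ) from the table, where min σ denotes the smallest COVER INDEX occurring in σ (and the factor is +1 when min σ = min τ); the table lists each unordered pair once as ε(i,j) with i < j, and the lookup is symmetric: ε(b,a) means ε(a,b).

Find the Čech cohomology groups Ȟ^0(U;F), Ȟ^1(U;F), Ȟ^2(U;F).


Ȟ^0(U;F) ≅ 0, Ȟ^1(U;F) ≅ 0 and Ȟ^2(U;F) ≅ Z/5

nonempty intersections:
  W12={p8,p24,p26} W13={p8,p22,p31} W14={p10,p11,p22} W15={p10,p23,p25} W16={p12,p23,p26} W23={p8,p14,p19} W24={p2,p16,p21} W25={p5,p14,p21} W26={p2,p26,p27} W34={p6,p15,p22} W35={p7,p13,p14,p29} W36={p1,p6,p29} W45={p10,p21,p28} W46={p2,p6,p9} W56={p4,p23,p29}
  W123={p8} W126={p26} W134={p22} W145={p10} W156={p23} W235={p14} W245={p21} W246={p2} W346={p6} W356={p29}
C dims 6,15,10; δ0: rk_F5 6; δ1: rk_F5 9
Ȟ^0: (6−6)−0=0 ⇒ 0
Ȟ^1: (15−9)−6=0 ⇒ 0
Ȟ^2: (10−0)−9=1 ⇒ Z/5


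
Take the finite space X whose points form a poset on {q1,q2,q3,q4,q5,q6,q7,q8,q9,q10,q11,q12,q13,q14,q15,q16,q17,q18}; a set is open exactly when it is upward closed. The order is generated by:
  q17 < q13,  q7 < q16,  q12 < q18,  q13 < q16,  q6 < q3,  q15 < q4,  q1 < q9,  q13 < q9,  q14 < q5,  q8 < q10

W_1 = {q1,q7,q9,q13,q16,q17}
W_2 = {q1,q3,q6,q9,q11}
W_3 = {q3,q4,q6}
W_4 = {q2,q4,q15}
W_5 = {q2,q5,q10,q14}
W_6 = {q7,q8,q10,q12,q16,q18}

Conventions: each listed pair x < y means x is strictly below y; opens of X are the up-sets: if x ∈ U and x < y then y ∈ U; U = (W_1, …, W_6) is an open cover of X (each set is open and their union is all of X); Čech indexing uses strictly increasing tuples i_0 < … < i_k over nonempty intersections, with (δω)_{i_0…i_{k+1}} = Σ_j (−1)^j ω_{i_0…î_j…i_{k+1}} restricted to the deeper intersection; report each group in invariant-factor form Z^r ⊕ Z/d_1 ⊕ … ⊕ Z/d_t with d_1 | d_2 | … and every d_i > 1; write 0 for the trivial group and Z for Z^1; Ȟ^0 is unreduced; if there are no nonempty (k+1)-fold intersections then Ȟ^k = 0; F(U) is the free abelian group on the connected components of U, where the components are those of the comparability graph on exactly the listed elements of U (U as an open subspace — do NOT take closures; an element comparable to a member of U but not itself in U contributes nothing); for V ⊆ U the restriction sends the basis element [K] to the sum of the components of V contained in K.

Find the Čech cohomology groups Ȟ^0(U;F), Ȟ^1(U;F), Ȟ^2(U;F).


nerve of the cover:
  W12={q1,q9} W16={q7,q16} W23={q3,q6} W34={q4} W45={q2} W56={q10}
components per intersection:
  W1: {q1,q7,q9,q13,q16,q17}
  W2: {q1,q9} {q3,q6} {q11}
  W3: {q3,q6} {q4}
  W4: {q2} {q4,q15}
  W5: {q2} {q5,q14} {q10}
  W6: {q7,q16} {q8,q10} {q12,q18}
  W12: {q1,q9}
  W16: {q7,q16}
  W23: {q3,q6}
  W34: {q4}
  W45: {q2}
  W56: {q10}
C dims 14,6; δ0: rk 6, SNF 1^6
Ȟ^0 = (14 − 6) − 0 = 8, so Ȟ^0 ≅ Z^8
Ȟ^1 = (6 − 0) − 6 = 0, so Ȟ^1 ≅ 0
Ȟ^2 = (0 − 0) − 0 = 0, so Ȟ^2 ≅ 0

Ȟ^0(U;F) ≅ Z^8, Ȟ^1(U;F) ≅ 0 and Ȟ^2(U;F) ≅ 0


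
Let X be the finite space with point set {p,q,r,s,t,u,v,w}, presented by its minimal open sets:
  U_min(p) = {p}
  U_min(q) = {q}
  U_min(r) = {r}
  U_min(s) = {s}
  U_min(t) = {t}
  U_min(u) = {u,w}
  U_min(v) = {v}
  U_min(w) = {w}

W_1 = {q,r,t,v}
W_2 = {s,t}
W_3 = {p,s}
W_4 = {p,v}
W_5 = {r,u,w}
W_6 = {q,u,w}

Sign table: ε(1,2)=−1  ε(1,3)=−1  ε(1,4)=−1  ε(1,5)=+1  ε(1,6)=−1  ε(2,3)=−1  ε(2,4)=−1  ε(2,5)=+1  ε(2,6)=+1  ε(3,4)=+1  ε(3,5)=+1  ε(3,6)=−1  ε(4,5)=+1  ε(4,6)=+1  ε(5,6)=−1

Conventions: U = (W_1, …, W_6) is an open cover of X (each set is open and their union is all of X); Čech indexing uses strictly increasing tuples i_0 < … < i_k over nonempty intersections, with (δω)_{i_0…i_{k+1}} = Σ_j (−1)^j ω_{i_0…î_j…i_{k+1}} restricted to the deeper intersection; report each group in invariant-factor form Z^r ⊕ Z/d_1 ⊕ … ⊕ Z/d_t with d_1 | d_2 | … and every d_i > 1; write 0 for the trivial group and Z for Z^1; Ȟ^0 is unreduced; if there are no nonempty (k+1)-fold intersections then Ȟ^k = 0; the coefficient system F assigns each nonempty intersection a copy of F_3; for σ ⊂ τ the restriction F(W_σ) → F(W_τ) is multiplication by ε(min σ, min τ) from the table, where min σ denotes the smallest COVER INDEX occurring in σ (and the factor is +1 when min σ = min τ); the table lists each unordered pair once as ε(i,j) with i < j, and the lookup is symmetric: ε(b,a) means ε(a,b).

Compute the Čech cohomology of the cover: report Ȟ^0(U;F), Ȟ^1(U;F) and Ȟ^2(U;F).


nerve of the cover:
  W12={t} W14={v} W15={r} W16={q} W23={s} W34={p} W56={u,w}
C dims 6,7; δ0: rk_F3 6
Ȟ^0 = (6 − 6) − 0 = 0, so Ȟ^0 ≅ 0
Ȟ^1 = (7 − 0) − 6 = 1, so Ȟ^1 ≅ Z/3
Ȟ^2 = (0 − 0) − 0 = 0, so Ȟ^2 ≅ 0

Ȟ^0 ≅ 0; Ȟ^1 ≅ Z/3; Ȟ^2 ≅ 0


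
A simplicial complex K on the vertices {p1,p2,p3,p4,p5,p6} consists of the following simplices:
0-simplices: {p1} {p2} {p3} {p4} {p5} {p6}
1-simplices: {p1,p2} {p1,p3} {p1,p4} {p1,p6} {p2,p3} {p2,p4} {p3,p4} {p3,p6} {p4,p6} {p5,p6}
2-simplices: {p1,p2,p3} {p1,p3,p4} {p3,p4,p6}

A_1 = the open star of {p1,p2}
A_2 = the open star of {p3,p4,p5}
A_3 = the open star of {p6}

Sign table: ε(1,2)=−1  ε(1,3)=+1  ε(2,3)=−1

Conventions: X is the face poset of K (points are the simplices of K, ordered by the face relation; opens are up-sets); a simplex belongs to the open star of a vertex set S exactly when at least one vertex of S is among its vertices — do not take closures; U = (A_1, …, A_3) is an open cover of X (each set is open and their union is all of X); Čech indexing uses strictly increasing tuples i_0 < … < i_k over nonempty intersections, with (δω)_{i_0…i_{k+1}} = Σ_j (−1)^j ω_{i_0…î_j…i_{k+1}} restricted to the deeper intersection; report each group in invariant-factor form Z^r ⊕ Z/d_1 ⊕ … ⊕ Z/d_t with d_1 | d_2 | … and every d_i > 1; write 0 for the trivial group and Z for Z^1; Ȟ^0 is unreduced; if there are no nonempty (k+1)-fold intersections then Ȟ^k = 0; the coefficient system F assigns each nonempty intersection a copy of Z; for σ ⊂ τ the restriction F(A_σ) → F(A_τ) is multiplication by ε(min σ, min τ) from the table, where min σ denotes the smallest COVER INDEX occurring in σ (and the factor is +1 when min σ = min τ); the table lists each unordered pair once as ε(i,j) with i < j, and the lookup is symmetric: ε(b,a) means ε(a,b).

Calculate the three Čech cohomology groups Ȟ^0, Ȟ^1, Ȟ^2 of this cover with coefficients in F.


Ȟ^0(U;F) ≅ Z,  Ȟ^1(U;F) ≅ Z,  Ȟ^2(U;F) ≅ 0

nonempty overlaps:
  A1={{p1},{p2},{p1,p2},{p1,p3},{p1,p4},{p1,p6},{p2,p3},{p2,p4},{p1,p2,p3},{p1,p3,p4}} A2={{p3},{p4},{p5},{p1,p3},{p1,p4},{p2,p3},{p2,p4},{p3,p4},{p3,p6},{p4,p6},{p5,p6},{p1,p2,p3},{p1,p3,p4},{p3,p4,p6}} A3={{p6},{p1,p6},{p3,p6},{p4,p6},{p5,p6},{p3,p4,p6}}
  A12={{p1,p3},{p1,p4},{p2,p3},{p2,p4},{p1,p2,p3},{p1,p3,p4}} A13={{p1,p6}} A23={{p3,p6},{p4,p6},{p5,p6},{p3,p4,p6}}
C dims 3,3; δ0: rk 2, SNF 1^2
degree 0: 3−2−0 = 1 → Ȟ^0 ≅ Z
degree 1: 3−0−2 = 1 → Ȟ^1 ≅ Z
degree 2: 0−0−0 = 0 → Ȟ^2 ≅ 0


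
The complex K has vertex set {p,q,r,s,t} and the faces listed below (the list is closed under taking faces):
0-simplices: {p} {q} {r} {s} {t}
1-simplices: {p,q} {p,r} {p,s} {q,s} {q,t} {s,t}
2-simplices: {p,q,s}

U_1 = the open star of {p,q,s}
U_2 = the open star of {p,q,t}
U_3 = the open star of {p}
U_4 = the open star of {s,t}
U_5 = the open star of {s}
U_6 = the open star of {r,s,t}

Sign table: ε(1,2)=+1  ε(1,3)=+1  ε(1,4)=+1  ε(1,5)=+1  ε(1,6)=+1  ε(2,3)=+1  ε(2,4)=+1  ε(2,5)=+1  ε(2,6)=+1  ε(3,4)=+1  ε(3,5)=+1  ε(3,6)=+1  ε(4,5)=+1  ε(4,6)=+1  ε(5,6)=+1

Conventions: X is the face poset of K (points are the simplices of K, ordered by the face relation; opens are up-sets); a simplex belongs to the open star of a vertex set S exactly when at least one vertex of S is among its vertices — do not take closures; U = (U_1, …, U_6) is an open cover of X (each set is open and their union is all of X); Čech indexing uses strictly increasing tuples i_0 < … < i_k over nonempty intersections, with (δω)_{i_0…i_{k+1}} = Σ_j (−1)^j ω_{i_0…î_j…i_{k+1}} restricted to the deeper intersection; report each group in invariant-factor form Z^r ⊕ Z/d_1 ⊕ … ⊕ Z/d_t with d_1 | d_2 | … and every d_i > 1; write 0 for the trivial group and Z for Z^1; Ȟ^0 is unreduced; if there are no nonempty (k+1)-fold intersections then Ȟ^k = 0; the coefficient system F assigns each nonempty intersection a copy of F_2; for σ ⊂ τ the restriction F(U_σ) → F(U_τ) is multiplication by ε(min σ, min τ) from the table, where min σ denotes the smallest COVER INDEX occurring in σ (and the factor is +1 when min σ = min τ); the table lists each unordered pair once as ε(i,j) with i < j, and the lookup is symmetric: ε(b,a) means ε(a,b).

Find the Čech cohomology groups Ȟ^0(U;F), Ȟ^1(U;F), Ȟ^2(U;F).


Ȟ^0(U;F) ≅ Z/2; Ȟ^1(U;F) ≅ 0; Ȟ^2(U;F) ≅ 0

cover nerve:
  U1={{p},{q},{s},{p,q},{p,r},{p,s},{q,s},{q,t},{s,t},{p,q,s}} U2={{p},{q},{t},{p,q},{p,r},{p,s},{q,s},{q,t},{s,t},{p,q,s}} U3={{p},{p,q},{p,r},{p,s},{p,q,s}} U4={{s},{t},{p,s},{q,s},{q,t},{s,t},{p,q,s}} U5={{s},{p,s},{q,s},{s,t},{p,q,s}} U6={{r},{s},{t},{p,r},{p,s},{q,s},{q,t},{s,t},{p,q,s}}
  U12={{p},{q},{p,q},{p,r},{p,s},{q,s},{q,t},{s,t},{p,q,s}} U13={{p},{p,q},{p,r},{p,s},{p,q,s}} U14={{s},{p,s},{q,s},{q,t},{s,t},{p,q,s}} U15={{s},{p,s},{q,s},{s,t},{p,q,s}} U16={{s},{p,r},{p,s},{q,s},{q,t},{s,t},{p,q,s}} U23={{p},{p,q},{p,r},{p,s},{p,q,s}} U24={{t},{p,s},{q,s},{q,t},{s,t},{p,q,s}} U25={{p,s},{q,s},{s,t},{p,q,s}} U26={{t},{p,r},{p,s},{q,s},{q,t},{s,t},{p,q,s}} U34={{p,s},{p,q,s}} U35={{p,s},{p,q,s}} U36={{p,r},{p,s},{p,q,s}} U45={{s},{p,s},{q,s},{s,t},{p,q,s}} U46={{s},{t},{p,s},{q,s},{q,t},{s,t},{p,q,s}} U56={{s},{p,s},{q,s},{s,t},{p,q,s}}
  U123={{p},{p,q},{p,r},{p,s},{p,q,s}} U124={{p,s},{q,s},{q,t},{s,t},{p,q,s}} U125={{p,s},{q,s},{s,t},{p,q,s}} U126={{p,r},{p,s},{q,s},{q,t},{s,t},{p,q,s}} U134={{p,s},{p,q,s}} U135={{p,s},{p,q,s}} U136={{p,r},{p,s},{p,q,s}} U145={{s},{p,s},{q,s},{s,t},{p,q,s}} U146={{s},{p,s},{q,s},{q,t},{s,t},{p,q,s}} U156={{s},{p,s},{q,s},{s,t},{p,q,s}} U234={{p,s},{p,q,s}} U235={{p,s},{p,q,s}} U236={{p,r},{p,s},{p,q,s}} U245={{p,s},{q,s},{s,t},{p,q,s}} U246={{t},{p,s},{q,s},{q,t},{s,t},{p,q,s}} U256={{p,s},{q,s},{s,t},{p,q,s}} U345={{p,s},{p,q,s}} U346={{p,s},{p,q,s}} U356={{p,s},{p,q,s}} U456={{s},{p,s},{q,s},{s,t},{p,q,s}}
  U1234={{p,s},{p,q,s}} U1235={{p,s},{p,q,s}} U1236={{p,r},{p,s},{p,q,s}} U1245={{p,s},{q,s},{s,t},{p,q,s}} U1246={{p,s},{q,s},{q,t},{s,t},{p,q,s}} U1256={{p,s},{q,s},{s,t},{p,q,s}} U1345={{p,s},{p,q,s}} U1346={{p,s},{p,q,s}} U1356={{p,s},{p,q,s}} U1456={{s},{p,s},{q,s},{s,t},{p,q,s}} U2345={{p,s},{p,q,s}} U2346={{p,s},{p,q,s}} U2356={{p,s},{p,q,s}} U2456={{p,s},{q,s},{s,t},{p,q,s}} U3456={{p,s},{p,q,s}}
  U12345={{p,s},{p,q,s}} U12346={{p,s},{p,q,s}} U12356={{p,s},{p,q,s}} U12456={{p,s},{q,s},{s,t},{p,q,s}} U13456={{p,s},{p,q,s}} U23456={{p,s},{p,q,s}}
  U123456={{p,s},{p,q,s}}
C dims 6,15,20,15; δ0: rk_F2 5; δ1: rk_F2 10; δ2: rk_F2 10
Ȟ^0: (6−5)−0=1 ⇒ Z/2
Ȟ^1: (15−10)−5=0 ⇒ 0
Ȟ^2: (20−10)−10=0 ⇒ 0


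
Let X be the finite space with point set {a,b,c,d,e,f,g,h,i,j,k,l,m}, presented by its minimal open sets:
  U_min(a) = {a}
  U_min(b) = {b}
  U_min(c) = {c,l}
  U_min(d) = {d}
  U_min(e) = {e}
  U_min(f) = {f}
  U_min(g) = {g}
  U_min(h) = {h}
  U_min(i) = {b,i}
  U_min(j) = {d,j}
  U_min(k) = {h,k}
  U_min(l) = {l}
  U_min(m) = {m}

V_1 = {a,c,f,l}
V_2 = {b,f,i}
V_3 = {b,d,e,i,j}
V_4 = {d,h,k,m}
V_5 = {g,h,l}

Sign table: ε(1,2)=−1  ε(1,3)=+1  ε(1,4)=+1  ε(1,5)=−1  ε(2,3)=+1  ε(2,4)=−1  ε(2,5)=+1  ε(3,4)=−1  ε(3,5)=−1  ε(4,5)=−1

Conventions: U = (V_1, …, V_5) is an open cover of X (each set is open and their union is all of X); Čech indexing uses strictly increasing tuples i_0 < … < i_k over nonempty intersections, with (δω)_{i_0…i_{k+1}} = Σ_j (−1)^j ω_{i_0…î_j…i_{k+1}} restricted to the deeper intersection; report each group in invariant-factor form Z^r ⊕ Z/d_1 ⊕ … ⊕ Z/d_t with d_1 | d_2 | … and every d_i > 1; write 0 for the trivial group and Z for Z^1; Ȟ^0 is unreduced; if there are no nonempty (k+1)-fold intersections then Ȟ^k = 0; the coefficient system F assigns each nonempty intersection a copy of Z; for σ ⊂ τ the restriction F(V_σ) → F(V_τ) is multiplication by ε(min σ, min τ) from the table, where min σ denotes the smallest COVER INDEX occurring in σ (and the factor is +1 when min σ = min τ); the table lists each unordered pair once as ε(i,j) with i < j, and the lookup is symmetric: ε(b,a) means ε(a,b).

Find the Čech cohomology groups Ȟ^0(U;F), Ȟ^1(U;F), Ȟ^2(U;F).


Ȟ^0 = Z; Ȟ^1 = Z; Ȟ^2 = 0

intersection data:
  V12={f} V15={l} V23={b,i} V34={d} V45={h}
C dims 5,5; δ0: rk 4, SNF 1^4
Ȟ^0 = (5 − 4) − 0 = 1, so Ȟ^0 ≅ Z
Ȟ^1 = (5 − 0) − 4 = 1, so Ȟ^1 ≅ Z
Ȟ^2 = (0 − 0) − 0 = 0, so Ȟ^2 ≅ 0


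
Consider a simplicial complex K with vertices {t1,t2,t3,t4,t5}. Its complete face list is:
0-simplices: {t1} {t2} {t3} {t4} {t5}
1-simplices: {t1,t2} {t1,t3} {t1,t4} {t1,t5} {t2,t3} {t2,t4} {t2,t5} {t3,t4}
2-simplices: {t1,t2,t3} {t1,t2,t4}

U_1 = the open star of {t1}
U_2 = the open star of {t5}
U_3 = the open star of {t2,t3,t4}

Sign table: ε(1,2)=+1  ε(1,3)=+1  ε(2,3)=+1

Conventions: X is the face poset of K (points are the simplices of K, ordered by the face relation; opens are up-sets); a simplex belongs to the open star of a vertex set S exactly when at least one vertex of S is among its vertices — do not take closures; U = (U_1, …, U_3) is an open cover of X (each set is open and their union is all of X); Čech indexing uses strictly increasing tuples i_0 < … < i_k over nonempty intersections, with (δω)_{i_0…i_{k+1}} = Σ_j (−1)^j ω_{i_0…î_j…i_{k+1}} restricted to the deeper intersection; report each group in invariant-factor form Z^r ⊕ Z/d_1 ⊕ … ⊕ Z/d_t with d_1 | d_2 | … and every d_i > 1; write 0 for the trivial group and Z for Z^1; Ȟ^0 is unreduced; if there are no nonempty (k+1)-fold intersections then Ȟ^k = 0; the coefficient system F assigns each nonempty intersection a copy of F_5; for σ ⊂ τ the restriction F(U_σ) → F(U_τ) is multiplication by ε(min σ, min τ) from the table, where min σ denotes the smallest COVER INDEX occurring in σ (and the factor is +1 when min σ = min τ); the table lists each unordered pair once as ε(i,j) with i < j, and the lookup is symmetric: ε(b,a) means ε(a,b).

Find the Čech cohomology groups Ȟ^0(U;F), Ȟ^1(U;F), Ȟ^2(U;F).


Ȟ^0 ≅ Z/5,  Ȟ^1 ≅ Z/5,  Ȟ^2 ≅ 0

cover nerve:
  U1={{t1},{t1,t2},{t1,t3},{t1,t4},{t1,t5},{t1,t2,t3},{t1,t2,t4}} U2={{t5},{t1,t5},{t2,t5}} U3={{t2},{t3},{t4},{t1,t2},{t1,t3},{t1,t4},{t2,t3},{t2,t4},{t2,t5},{t3,t4},{t1,t2,t3},{t1,t2,t4}}
  U12={{t1,t5}} U13={{t1,t2},{t1,t3},{t1,t4},{t1,t2,t3},{t1,t2,t4}} U23={{t2,t5}}
C dims 3,3; δ0: rk_F5 2
Ȟ^0: (3−2)−0=1 ⇒ Z/5
Ȟ^1: (3−0)−2=1 ⇒ Z/5
Ȟ^2: (0−0)−0=0 ⇒ 0


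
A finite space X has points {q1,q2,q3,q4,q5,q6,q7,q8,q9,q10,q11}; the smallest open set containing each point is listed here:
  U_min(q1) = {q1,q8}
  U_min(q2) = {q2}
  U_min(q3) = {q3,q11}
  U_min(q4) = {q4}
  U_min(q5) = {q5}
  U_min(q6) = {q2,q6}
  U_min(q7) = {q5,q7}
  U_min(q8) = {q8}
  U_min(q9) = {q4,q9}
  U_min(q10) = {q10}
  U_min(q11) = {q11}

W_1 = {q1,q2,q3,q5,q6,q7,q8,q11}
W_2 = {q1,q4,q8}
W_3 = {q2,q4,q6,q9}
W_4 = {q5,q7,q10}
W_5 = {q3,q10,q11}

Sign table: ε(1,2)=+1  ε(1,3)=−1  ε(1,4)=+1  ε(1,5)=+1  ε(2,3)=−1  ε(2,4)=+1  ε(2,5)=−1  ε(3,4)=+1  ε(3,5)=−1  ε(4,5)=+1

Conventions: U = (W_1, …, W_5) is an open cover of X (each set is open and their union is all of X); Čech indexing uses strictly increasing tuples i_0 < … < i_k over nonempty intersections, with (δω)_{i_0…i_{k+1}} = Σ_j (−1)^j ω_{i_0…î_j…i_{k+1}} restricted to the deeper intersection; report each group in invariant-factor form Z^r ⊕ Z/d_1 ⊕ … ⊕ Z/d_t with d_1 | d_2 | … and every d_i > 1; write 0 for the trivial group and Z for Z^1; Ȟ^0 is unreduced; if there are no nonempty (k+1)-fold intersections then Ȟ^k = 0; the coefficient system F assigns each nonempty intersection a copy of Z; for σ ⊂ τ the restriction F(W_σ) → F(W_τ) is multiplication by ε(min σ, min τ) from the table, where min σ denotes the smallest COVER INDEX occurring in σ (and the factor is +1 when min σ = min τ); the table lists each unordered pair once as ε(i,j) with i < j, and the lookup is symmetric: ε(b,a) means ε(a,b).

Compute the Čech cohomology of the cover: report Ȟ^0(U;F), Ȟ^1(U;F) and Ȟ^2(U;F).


nonempty intersections:
  W12={q1,q8} W13={q2,q6} W14={q5,q7} W15={q3,q11} W23={q4} W45={q10}
C dims 5,6; δ0: rk 4, SNF 1^4
Ȟ^0: (5−4)−0=1 ⇒ Z
Ȟ^1: (6−0)−4=2 ⇒ Z^2
Ȟ^2: (0−0)−0=0 ⇒ 0

Ȟ^0 = Z; Ȟ^1 = Z^2; Ȟ^2 = 0


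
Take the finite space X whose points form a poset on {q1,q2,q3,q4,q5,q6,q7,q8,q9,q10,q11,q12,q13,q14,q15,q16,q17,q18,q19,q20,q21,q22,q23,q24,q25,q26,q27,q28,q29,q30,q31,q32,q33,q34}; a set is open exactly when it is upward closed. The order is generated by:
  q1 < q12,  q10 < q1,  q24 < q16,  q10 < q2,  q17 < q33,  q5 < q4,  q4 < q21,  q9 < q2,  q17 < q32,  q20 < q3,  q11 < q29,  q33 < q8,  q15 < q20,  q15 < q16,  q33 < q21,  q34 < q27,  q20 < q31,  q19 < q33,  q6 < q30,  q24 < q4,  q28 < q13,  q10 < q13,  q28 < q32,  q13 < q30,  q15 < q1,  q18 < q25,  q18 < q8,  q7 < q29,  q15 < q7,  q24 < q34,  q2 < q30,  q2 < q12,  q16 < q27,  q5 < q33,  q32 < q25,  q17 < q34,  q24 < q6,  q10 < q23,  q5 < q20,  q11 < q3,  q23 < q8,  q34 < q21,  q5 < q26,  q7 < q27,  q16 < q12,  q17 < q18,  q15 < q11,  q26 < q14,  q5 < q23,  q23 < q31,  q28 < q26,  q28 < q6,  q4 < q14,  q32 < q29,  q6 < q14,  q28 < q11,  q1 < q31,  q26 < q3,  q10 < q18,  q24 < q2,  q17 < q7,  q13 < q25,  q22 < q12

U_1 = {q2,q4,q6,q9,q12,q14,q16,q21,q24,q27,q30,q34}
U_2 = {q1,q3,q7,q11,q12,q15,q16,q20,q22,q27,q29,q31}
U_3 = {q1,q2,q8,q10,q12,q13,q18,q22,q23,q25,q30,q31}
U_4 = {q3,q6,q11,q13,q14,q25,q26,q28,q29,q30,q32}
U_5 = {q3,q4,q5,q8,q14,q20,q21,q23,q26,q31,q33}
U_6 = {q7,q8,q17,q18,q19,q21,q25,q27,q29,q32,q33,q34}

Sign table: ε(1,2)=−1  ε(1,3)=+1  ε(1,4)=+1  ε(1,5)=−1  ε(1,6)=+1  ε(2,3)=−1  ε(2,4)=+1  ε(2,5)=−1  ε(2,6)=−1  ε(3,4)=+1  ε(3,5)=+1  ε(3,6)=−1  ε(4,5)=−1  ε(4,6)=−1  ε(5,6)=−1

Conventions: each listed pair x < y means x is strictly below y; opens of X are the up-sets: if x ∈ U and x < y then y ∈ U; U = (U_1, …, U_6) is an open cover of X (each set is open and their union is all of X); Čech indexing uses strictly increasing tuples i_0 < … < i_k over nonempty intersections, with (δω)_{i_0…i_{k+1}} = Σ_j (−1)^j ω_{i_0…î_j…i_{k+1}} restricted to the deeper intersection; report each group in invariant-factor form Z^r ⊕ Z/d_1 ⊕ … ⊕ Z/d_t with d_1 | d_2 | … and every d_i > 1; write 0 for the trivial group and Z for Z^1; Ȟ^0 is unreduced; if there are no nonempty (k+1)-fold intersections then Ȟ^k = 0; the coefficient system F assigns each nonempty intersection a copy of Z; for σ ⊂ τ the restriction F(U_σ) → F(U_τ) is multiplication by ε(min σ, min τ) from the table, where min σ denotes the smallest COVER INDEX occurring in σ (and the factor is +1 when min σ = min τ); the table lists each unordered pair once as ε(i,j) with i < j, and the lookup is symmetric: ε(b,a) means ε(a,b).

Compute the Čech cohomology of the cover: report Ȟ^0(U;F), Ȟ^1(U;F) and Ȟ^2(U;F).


nonempty intersections:
  U12={q12,q16,q27} U13={q2,q12,q30} U14={q6,q14,q30} U15={q4,q14,q21} U16={q21,q27,q34} U23={q1,q12,q22,q31} U24={q3,q11,q29} U25={q3,q20,q31} U26={q7,q27,q29} U34={q13,q25,q30} U35={q8,q23,q31} U36={q8,q18,q25} U45={q3,q14,q26} U46={q25,q29,q32} U56={q8,q21,q33}
  U123={q12} U126={q27} U134={q30} U145={q14} U156={q21} U235={q31} U245={q3} U246={q29} U346={q25} U356={q8}
C dims 6,15,10; δ0: rk 6, SNF 1^5·2; δ1: rk 9, SNF 1^9
Ȟ^0: (6−6)−0=0 ⇒ 0
Ȟ^1: (15−9)−6=0 plus torsion [2] ⇒ Z/2
Ȟ^2: (10−0)−9=1 ⇒ Z

Ȟ^0(U;F) ≅ 0, Ȟ^1(U;F) ≅ Z/2, Ȟ^2(U;F) ≅ Z


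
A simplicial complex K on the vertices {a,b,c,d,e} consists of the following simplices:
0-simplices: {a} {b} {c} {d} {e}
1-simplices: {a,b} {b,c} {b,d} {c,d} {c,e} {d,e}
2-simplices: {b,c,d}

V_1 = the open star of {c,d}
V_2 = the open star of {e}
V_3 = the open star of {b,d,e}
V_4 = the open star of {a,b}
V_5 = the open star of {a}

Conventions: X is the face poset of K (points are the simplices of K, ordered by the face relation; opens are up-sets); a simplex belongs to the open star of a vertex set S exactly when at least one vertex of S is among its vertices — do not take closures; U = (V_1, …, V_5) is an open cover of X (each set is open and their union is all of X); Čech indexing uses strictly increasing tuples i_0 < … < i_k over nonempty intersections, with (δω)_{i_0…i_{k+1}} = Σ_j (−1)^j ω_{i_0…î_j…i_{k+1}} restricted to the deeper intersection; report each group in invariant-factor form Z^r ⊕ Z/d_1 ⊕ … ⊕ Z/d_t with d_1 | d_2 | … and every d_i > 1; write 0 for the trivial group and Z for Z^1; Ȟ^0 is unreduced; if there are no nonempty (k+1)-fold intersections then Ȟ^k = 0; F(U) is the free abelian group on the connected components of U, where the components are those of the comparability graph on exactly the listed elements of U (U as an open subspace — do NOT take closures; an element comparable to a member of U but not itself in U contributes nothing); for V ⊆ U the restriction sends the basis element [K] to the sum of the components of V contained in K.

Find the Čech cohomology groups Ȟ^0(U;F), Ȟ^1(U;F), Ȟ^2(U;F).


nerve of the cover:
  V1={{c},{d},{b,c},{b,d},{c,d},{c,e},{d,e},{b,c,d}} V2={{e},{c,e},{d,e}} V3={{b},{d},{e},{a,b},{b,c},{b,d},{c,d},{c,e},{d,e},{b,c,d}} V4={{a},{b},{a,b},{b,c},{b,d},{b,c,d}} V5={{a},{a,b}}
  V12={{c,e},{d,e}} V13={{d},{b,c},{b,d},{c,d},{c,e},{d,e},{b,c,d}} V14={{b,c},{b,d},{b,c,d}} V23={{e},{c,e},{d,e}} V34={{b},{a,b},{b,c},{b,d},{b,c,d}} V35={{a,b}} V45={{a},{a,b}}
  V123={{c,e},{d,e}} V134={{b,c},{b,d},{b,c,d}} V345={{a,b}}
components per intersection:
  V1: {{c},{d},{b,c},{b,d},{c,d},{c,e},{d,e},{b,c,d}}
  V2: {{e},{c,e},{d,e}}
  V3: {{b},{d},{e},{a,b},{b,c},{b,d},{c,d},{c,e},{d,e},{b,c,d}}
  V4: {{a},{b},{a,b},{b,c},{b,d},{b,c,d}}
  V5: {{a},{a,b}}
  V12: {{c,e}} {{d,e}}
  V13: {{d},{b,c},{b,d},{c,d},{d,e},{b,c,d}} {{c,e}}
  V14: {{b,c},{b,d},{b,c,d}}
  V23: {{e},{c,e},{d,e}}
  V34: {{b},{a,b},{b,c},{b,d},{b,c,d}}
  V35: {{a,b}}
  V45: {{a},{a,b}}
  V123: {{c,e}} {{d,e}}
  V134: {{b,c},{b,d},{b,c,d}}
  V345: {{a,b}}
C dims 5,9,4; δ0: rk 4, SNF 1^4; δ1: rk 4, SNF 1^4
Ȟ^0 = (5 − 4) − 0 = 1, so Ȟ^0 ≅ Z
Ȟ^1 = (9 − 4) − 4 = 1, so Ȟ^1 ≅ Z
Ȟ^2 = (4 − 0) − 4 = 0, so Ȟ^2 ≅ 0

Ȟ^0 = Z; Ȟ^1 = Z; Ȟ^2 = 0


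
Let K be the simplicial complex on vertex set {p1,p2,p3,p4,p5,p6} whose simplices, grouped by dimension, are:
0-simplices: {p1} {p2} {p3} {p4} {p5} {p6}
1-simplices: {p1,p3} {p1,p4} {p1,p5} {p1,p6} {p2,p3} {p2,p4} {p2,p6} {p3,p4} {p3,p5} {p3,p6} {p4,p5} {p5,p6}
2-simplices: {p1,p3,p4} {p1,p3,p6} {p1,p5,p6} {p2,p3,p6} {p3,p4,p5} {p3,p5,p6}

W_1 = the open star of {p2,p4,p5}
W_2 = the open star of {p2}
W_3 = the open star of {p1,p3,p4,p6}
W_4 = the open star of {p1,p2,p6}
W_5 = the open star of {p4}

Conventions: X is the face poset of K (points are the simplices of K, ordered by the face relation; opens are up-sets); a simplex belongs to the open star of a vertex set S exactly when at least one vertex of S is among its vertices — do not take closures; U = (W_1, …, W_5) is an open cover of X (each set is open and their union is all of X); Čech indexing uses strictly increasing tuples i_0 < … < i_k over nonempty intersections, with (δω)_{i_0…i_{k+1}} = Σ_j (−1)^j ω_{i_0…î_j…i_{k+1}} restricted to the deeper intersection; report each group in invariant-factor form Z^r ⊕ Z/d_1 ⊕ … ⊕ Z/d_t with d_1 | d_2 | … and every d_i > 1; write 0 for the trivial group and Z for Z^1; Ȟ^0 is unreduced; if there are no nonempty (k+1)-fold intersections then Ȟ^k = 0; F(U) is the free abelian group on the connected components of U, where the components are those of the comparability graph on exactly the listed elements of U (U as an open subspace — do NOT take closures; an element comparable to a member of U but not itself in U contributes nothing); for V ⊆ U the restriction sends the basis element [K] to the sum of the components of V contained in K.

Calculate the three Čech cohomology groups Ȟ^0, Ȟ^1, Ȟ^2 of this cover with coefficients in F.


nerve simplices:
  W1={{p2},{p4},{p5},{p1,p4},{p1,p5},{p2,p3},{p2,p4},{p2,p6},{p3,p4},{p3,p5},{p4,p5},{p5,p6},{p1,p3,p4},{p1,p5,p6},{p2,p3,p6},{p3,p4,p5},{p3,p5,p6}} W2={{p2},{p2,p3},{p2,p4},{p2,p6},{p2,p3,p6}} W3={{p1},{p3},{p4},{p6},{p1,p3},{p1,p4},{p1,p5},{p1,p6},{p2,p3},{p2,p4},{p2,p6},{p3,p4},{p3,p5},{p3,p6},{p4,p5},{p5,p6},{p1,p3,p4},{p1,p3,p6},{p1,p5,p6},{p2,p3,p6},{p3,p4,p5},{p3,p5,p6}} W4={{p1},{p2},{p6},{p1,p3},{p1,p4},{p1,p5},{p1,p6},{p2,p3},{p2,p4},{p2,p6},{p3,p6},{p5,p6},{p1,p3,p4},{p1,p3,p6},{p1,p5,p6},{p2,p3,p6},{p3,p5,p6}} W5={{p4},{p1,p4},{p2,p4},{p3,p4},{p4,p5},{p1,p3,p4},{p3,p4,p5}}
  W12={{p2},{p2,p3},{p2,p4},{p2,p6},{p2,p3,p6}} W13={{p4},{p1,p4},{p1,p5},{p2,p3},{p2,p4},{p2,p6},{p3,p4},{p3,p5},{p4,p5},{p5,p6},{p1,p3,p4},{p1,p5,p6},{p2,p3,p6},{p3,p4,p5},{p3,p5,p6}} W14={{p2},{p1,p4},{p1,p5},{p2,p3},{p2,p4},{p2,p6},{p5,p6},{p1,p3,p4},{p1,p5,p6},{p2,p3,p6},{p3,p5,p6}} W15={{p4},{p1,p4},{p2,p4},{p3,p4},{p4,p5},{p1,p3,p4},{p3,p4,p5}} W23={{p2,p3},{p2,p4},{p2,p6},{p2,p3,p6}} W24={{p2},{p2,p3},{p2,p4},{p2,p6},{p2,p3,p6}} W25={{p2,p4}} W34={{p1},{p6},{p1,p3},{p1,p4},{p1,p5},{p1,p6},{p2,p3},{p2,p4},{p2,p6},{p3,p6},{p5,p6},{p1,p3,p4},{p1,p3,p6},{p1,p5,p6},{p2,p3,p6},{p3,p5,p6}} W35={{p4},{p1,p4},{p2,p4},{p3,p4},{p4,p5},{p1,p3,p4},{p3,p4,p5}} W45={{p1,p4},{p2,p4},{p1,p3,p4}}
  W123={{p2,p3},{p2,p4},{p2,p6},{p2,p3,p6}} W124={{p2},{p2,p3},{p2,p4},{p2,p6},{p2,p3,p6}} W125={{p2,p4}} W134={{p1,p4},{p1,p5},{p2,p3},{p2,p4},{p2,p6},{p5,p6},{p1,p3,p4},{p1,p5,p6},{p2,p3,p6},{p3,p5,p6}} W135={{p4},{p1,p4},{p2,p4},{p3,p4},{p4,p5},{p1,p3,p4},{p3,p4,p5}} W145={{p1,p4},{p2,p4},{p1,p3,p4}} W234={{p2,p3},{p2,p4},{p2,p6},{p2,p3,p6}} W235={{p2,p4}} W245={{p2,p4}} W345={{p1,p4},{p2,p4},{p1,p3,p4}}
  W1234={{p2,p3},{p2,p4},{p2,p6},{p2,p3,p6}} W1235={{p2,p4}} W1245={{p2,p4}} W1345={{p1,p4},{p2,p4},{p1,p3,p4}} W2345={{p2,p4}}
  W12345={{p2,p4}}
components per intersection:
  W1: {{p2},{p4},{p5},{p1,p4},{p1,p5},{p2,p3},{p2,p4},{p2,p6},{p3,p4},{p3,p5},{p4,p5},{p5,p6},{p1,p3,p4},{p1,p5,p6},{p2,p3,p6},{p3,p4,p5},{p3,p5,p6}}
  W2: {{p2},{p2,p3},{p2,p4},{p2,p6},{p2,p3,p6}}
  W3: {{p1},{p3},{p4},{p6},{p1,p3},{p1,p4},{p1,p5},{p1,p6},{p2,p3},{p2,p4},{p2,p6},{p3,p4},{p3,p5},{p3,p6},{p4,p5},{p5,p6},{p1,p3,p4},{p1,p3,p6},{p1,p5,p6},{p2,p3,p6},{p3,p4,p5},{p3,p5,p6}}
  W4: {{p1},{p2},{p6},{p1,p3},{p1,p4},{p1,p5},{p1,p6},{p2,p3},{p2,p4},{p2,p6},{p3,p6},{p5,p6},{p1,p3,p4},{p1,p3,p6},{p1,p5,p6},{p2,p3,p6},{p3,p5,p6}}
  W5: {{p4},{p1,p4},{p2,p4},{p3,p4},{p4,p5},{p1,p3,p4},{p3,p4,p5}}
  W12: {{p2},{p2,p3},{p2,p4},{p2,p6},{p2,p3,p6}}
  W13: {{p4},{p1,p4},{p1,p5},{p2,p4},{p3,p4},{p3,p5},{p4,p5},{p5,p6},{p1,p3,p4},{p1,p5,p6},{p3,p4,p5},{p3,p5,p6}} {{p2,p3},{p2,p6},{p2,p3,p6}}
  W14: {{p2},{p2,p3},{p2,p4},{p2,p6},{p2,p3,p6}} {{p1,p4},{p1,p3,p4}} {{p1,p5},{p5,p6},{p1,p5,p6},{p3,p5,p6}}
  W15: {{p4},{p1,p4},{p2,p4},{p3,p4},{p4,p5},{p1,p3,p4},{p3,p4,p5}}
  W23: {{p2,p3},{p2,p6},{p2,p3,p6}} {{p2,p4}}
  W24: {{p2},{p2,p3},{p2,p4},{p2,p6},{p2,p3,p6}}
  W25: {{p2,p4}}
  W34: {{p1},{p6},{p1,p3},{p1,p4},{p1,p5},{p1,p6},{p2,p3},{p2,p6},{p3,p6},{p5,p6},{p1,p3,p4},{p1,p3,p6},{p1,p5,p6},{p2,p3,p6},{p3,p5,p6}} {{p2,p4}}
  W35: {{p4},{p1,p4},{p2,p4},{p3,p4},{p4,p5},{p1,p3,p4},{p3,p4,p5}}
  W45: {{p1,p4},{p1,p3,p4}} {{p2,p4}}
  W123: {{p2,p3},{p2,p6},{p2,p3,p6}} {{p2,p4}}
  W124: {{p2},{p2,p3},{p2,p4},{p2,p6},{p2,p3,p6}}
  W125: {{p2,p4}}
  W134: {{p1,p4},{p1,p3,p4}} {{p1,p5},{p5,p6},{p1,p5,p6},{p3,p5,p6}} {{p2,p3},{p2,p6},{p2,p3,p6}} {{p2,p4}}
  W135: {{p4},{p1,p4},{p2,p4},{p3,p4},{p4,p5},{p1,p3,p4},{p3,p4,p5}}
  W145: {{p1,p4},{p1,p3,p4}} {{p2,p4}}
  W234: {{p2,p3},{p2,p6},{p2,p3,p6}} {{p2,p4}}
  W235: {{p2,p4}}
  W245: {{p2,p4}}
  W345: {{p1,p4},{p1,p3,p4}} {{p2,p4}}
  W1234: {{p2,p3},{p2,p6},{p2,p3,p6}} {{p2,p4}}
  W1235: {{p2,p4}}
  W1245: {{p2,p4}}
  W1345: {{p1,p4},{p1,p3,p4}} {{p2,p4}}
  W2345: {{p2,p4}}
  W12345: {{p2,p4}}
C dims 5,16,17,7; δ0: rk 4, SNF 1^4; δ1: rk 11, SNF 1^11; δ2: rk 6, SNF 1^6
degree 0: 5−4−0 = 1 → Ȟ^0 ≅ Z
degree 1: 16−11−4 = 1 → Ȟ^1 ≅ Z
degree 2: 17−6−11 = 0 → Ȟ^2 ≅ 0

Ȟ^0 = Z; Ȟ^1 = Z; Ȟ^2 = 0


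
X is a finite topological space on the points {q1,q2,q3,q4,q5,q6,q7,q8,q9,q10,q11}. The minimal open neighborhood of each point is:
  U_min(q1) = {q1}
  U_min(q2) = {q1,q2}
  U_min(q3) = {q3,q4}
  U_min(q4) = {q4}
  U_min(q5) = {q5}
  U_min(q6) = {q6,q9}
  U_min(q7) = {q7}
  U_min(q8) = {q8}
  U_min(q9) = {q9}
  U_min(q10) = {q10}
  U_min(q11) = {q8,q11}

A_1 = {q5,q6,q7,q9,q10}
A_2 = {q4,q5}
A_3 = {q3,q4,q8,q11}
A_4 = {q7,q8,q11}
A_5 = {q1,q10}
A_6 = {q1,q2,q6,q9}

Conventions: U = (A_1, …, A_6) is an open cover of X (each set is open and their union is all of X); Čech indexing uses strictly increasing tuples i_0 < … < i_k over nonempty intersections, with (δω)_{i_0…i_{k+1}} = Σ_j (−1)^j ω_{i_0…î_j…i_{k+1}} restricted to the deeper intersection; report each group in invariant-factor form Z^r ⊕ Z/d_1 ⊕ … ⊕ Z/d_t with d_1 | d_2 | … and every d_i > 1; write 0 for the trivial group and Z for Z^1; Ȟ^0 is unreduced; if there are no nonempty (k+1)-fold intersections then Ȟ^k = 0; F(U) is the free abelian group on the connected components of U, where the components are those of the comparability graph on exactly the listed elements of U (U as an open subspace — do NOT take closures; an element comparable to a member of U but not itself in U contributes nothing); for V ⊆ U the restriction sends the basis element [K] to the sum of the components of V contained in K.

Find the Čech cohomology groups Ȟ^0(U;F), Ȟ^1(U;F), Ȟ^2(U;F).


nonempty overlaps:
  A12={q5} A14={q7} A15={q10} A16={q6,q9} A23={q4} A34={q8,q11} A56={q1}
components per intersection:
  A1: {q5} {q6,q9} {q7} {q10}
  A2: {q4} {q5}
  A3: {q3,q4} {q8,q11}
  A4: {q7} {q8,q11}
  A5: {q1} {q10}
  A6: {q1,q2} {q6,q9}
  A12: {q5}
  A14: {q7}
  A15: {q10}
  A16: {q6,q9}
  A23: {q4}
  A34: {q8,q11}
  A56: {q1}
C dims 14,7; δ0: rk 7, SNF 1^7
degree 0: 14−7−0 = 7 → Ȟ^0 ≅ Z^7
degree 1: 7−0−7 = 0 → Ȟ^1 ≅ 0
degree 2: 0−0−0 = 0 → Ȟ^2 ≅ 0

Ȟ^0 = Z^7,  Ȟ^1 = 0,  Ȟ^2 = 0


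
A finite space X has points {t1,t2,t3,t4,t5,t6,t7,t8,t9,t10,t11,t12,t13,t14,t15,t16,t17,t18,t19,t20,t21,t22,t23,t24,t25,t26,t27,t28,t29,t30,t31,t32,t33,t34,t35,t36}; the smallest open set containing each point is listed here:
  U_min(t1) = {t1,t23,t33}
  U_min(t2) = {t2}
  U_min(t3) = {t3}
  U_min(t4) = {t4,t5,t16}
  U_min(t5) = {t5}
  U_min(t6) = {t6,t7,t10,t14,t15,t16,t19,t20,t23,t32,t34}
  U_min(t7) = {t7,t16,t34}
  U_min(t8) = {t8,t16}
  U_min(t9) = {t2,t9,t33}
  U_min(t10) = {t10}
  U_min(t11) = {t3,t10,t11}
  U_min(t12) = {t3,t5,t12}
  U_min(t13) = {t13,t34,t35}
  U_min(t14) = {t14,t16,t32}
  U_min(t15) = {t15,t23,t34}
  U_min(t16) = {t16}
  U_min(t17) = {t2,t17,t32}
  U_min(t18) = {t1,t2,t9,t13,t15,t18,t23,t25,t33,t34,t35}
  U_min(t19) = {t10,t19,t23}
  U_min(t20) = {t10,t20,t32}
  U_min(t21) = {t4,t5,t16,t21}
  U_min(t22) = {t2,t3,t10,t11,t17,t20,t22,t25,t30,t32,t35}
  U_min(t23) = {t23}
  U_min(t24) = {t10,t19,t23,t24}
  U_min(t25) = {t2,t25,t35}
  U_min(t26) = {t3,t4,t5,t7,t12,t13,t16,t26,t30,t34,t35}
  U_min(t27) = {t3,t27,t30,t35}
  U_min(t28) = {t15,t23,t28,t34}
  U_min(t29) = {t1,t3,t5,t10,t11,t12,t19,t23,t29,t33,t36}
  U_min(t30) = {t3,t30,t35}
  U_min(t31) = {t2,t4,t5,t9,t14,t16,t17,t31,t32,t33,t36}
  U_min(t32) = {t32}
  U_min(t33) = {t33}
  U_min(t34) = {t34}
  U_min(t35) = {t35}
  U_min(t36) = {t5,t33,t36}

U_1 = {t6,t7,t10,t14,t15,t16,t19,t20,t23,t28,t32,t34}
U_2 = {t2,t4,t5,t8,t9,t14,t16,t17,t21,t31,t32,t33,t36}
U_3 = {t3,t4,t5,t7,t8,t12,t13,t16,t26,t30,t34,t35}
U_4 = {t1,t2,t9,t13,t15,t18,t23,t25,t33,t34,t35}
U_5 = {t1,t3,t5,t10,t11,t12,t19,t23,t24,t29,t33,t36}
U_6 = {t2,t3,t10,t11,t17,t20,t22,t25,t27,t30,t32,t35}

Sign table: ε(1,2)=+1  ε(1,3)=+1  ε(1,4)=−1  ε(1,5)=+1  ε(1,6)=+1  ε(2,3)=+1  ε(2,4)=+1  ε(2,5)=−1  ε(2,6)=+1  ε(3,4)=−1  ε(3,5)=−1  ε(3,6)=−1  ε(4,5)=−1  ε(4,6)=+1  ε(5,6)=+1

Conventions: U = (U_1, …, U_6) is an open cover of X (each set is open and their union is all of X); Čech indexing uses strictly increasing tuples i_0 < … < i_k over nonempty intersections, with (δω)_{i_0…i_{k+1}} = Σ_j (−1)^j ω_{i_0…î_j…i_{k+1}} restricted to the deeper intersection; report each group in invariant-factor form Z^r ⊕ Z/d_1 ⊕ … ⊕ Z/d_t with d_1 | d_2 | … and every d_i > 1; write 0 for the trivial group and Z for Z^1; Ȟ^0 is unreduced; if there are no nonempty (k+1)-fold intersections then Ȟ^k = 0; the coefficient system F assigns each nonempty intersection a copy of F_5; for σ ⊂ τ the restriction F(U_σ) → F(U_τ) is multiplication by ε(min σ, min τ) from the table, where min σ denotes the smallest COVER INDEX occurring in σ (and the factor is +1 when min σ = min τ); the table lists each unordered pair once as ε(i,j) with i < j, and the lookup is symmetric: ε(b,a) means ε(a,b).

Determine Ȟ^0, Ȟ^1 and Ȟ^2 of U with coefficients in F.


Ȟ^0 = 0, Ȟ^1 = 0 and Ȟ^2 = Z/5

nonempty intersections:
  U12={t14,t16,t32} U13={t7,t16,t34} U14={t15,t23,t34} U15={t10,t19,t23} U16={t10,t20,t32} U23={t4,t5,t8,t16} U24={t2,t9,t33} U25={t5,t33,t36} U26={t2,t17,t32} U34={t13,t34,t35} U35={t3,t5,t12} U36={t3,t30,t35} U45={t1,t23,t33} U46={t2,t25,t35} U56={t3,t10,t11}
  U123={t16} U126={t32} U134={t34} U145={t23} U156={t10} U235={t5} U245={t33} U246={t2} U346={t35} U356={t3}
C dims 6,15,10; δ0: rk_F5 6; δ1: rk_F5 9
Ȟ^0: (6−6)−0=0 ⇒ 0
Ȟ^1: (15−9)−6=0 ⇒ 0
Ȟ^2: (10−0)−9=1 ⇒ Z/5


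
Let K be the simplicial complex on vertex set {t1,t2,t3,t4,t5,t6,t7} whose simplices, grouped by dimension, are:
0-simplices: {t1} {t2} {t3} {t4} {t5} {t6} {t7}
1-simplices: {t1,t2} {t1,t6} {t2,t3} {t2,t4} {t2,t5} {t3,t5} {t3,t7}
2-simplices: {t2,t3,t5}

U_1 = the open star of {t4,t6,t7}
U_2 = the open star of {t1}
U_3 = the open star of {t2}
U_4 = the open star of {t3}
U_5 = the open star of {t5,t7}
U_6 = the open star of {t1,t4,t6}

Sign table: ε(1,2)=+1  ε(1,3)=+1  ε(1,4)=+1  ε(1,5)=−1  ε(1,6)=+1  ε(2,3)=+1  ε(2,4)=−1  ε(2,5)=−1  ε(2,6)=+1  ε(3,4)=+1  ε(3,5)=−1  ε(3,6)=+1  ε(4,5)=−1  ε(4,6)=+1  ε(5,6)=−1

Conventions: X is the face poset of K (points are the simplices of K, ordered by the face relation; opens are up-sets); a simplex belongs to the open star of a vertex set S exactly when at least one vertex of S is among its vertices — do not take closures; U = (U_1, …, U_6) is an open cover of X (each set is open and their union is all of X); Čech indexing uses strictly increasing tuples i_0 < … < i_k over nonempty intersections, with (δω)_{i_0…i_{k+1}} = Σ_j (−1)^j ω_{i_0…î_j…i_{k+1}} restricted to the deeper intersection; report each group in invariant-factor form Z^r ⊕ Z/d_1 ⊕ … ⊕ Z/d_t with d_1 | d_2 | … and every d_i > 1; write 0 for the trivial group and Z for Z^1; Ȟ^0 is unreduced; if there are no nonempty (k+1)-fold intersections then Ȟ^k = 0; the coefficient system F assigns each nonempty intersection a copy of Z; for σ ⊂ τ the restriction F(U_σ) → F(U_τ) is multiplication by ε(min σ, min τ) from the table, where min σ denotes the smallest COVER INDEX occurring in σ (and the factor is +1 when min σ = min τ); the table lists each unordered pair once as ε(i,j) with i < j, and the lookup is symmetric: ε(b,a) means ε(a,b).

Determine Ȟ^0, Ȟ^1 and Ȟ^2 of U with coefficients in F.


Ȟ^0 = Z; Ȟ^1 = Z; Ȟ^2 = 0

nonempty intersections:
  U1={{t4},{t6},{t7},{t1,t6},{t2,t4},{t3,t7}} U2={{t1},{t1,t2},{t1,t6}} U3={{t2},{t1,t2},{t2,t3},{t2,t4},{t2,t5},{t2,t3,t5}} U4={{t3},{t2,t3},{t3,t5},{t3,t7},{t2,t3,t5}} U5={{t5},{t7},{t2,t5},{t3,t5},{t3,t7},{t2,t3,t5}} U6={{t1},{t4},{t6},{t1,t2},{t1,t6},{t2,t4}}
  U12={{t1,t6}} U13={{t2,t4}} U14={{t3,t7}} U15={{t7},{t3,t7}} U16={{t4},{t6},{t1,t6},{t2,t4}} U23={{t1,t2}} U26={{t1},{t1,t2},{t1,t6}} U34={{t2,t3},{t2,t3,t5}} U35={{t2,t5},{t2,t3,t5}} U36={{t1,t2},{t2,t4}} U45={{t3,t5},{t3,t7},{t2,t3,t5}}
  U126={{t1,t6}} U136={{t2,t4}} U145={{t3,t7}} U236={{t1,t2}} U345={{t2,t3,t5}}
C dims 6,11,5; δ0: rk 5, SNF 1^5; δ1: rk 5, SNF 1^5
Ȟ^0: (6−5)−0=1 ⇒ Z
Ȟ^1: (11−5)−5=1 ⇒ Z
Ȟ^2: (5−0)−5=0 ⇒ 0


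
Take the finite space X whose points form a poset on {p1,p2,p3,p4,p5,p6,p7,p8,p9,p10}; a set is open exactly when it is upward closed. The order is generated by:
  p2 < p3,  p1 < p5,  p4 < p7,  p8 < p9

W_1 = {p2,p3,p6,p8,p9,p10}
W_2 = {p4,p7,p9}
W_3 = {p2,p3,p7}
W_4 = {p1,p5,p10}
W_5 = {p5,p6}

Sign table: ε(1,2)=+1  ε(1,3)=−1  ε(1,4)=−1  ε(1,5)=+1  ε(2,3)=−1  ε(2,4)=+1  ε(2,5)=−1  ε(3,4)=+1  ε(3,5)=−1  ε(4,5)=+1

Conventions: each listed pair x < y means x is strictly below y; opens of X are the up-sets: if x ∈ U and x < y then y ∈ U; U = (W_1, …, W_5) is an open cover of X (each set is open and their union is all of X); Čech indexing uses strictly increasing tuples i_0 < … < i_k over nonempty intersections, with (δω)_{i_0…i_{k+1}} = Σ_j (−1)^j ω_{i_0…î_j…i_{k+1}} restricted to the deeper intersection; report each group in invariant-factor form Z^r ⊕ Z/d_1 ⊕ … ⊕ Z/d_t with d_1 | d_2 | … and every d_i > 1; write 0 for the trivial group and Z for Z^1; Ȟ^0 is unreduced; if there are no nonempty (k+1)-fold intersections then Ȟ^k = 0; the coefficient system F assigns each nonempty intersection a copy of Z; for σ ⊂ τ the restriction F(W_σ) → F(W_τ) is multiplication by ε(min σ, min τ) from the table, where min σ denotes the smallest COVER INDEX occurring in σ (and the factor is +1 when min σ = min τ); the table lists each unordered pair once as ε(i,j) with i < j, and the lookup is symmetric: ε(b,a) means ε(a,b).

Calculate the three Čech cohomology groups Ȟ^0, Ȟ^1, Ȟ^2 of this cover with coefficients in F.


Ȟ^0 = 0, Ȟ^1 = Z ⊕ Z/2, Ȟ^2 = 0

nerve of the cover:
  W12={p9} W13={p2,p3} W14={p10} W15={p6} W23={p7} W45={p5}
C dims 5,6; δ0: rk 5, SNF 1^4·2
Ȟ^0 = (5 − 5) − 0 = 0, so Ȟ^0 ≅ 0
Ȟ^1 = (6 − 0) − 5 = 1 plus torsion [2], so Ȟ^1 ≅ Z ⊕ Z/2
Ȟ^2 = (0 − 0) − 0 = 0, so Ȟ^2 ≅ 0
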